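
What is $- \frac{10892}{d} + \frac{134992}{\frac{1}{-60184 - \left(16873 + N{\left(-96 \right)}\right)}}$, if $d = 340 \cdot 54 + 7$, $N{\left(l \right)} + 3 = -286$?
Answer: $- \frac{190338430588044}{18367} \approx -1.0363 \cdot 10^{10}$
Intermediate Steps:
$N{\left(l \right)} = -289$ ($N{\left(l \right)} = -3 - 286 = -289$)
$d = 18367$ ($d = 18360 + 7 = 18367$)
$- \frac{10892}{d} + \frac{134992}{\frac{1}{-60184 - \left(16873 + N{\left(-96 \right)}\right)}} = - \frac{10892}{18367} + \frac{134992}{\frac{1}{-60184 - 16584}} = - \frac{10892}{18367} + \frac{134992}{\frac{1}{-76768}} = - \frac{10892}{18367} + \frac{134992}{- \frac{1}{76768}} = - \frac{10892}{18367} + 134992 \left(-76768\right) = - \frac{10892}{18367} - 10363065856 = - \frac{190338430588044}{18367}$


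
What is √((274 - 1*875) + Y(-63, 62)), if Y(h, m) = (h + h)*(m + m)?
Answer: 5*I*√649 ≈ 127.38*I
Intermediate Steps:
Y(h, m) = 4*h*m (Y(h, m) = (2*h)*(2*m) = 4*h*m)
√((274 - 1*875) + Y(-63, 62)) = √((274 - 1*875) + 4*(-63)*62) = √((274 - 875) - 15624) = √(-601 - 15624) = √(-16225) = 5*I*√649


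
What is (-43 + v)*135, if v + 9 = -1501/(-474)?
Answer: -13185/2 ≈ -6592.5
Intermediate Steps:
v = -35/6 (v = -9 - 1501/(-474) = -9 - 1501*(-1/474) = -9 + 19/6 = -35/6 ≈ -5.8333)
(-43 + v)*135 = (-43 - 35/6)*135 = -293/6*135 = -13185/2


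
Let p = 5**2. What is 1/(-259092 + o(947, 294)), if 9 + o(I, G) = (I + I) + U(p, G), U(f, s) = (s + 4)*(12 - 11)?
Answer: -1/256909 ≈ -3.8924e-6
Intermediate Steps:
p = 25
U(f, s) = 4 + s (U(f, s) = (4 + s)*1 = 4 + s)
o(I, G) = -5 + G + 2*I (o(I, G) = -9 + ((I + I) + (4 + G)) = -9 + (2*I + (4 + G)) = -9 + (4 + G + 2*I) = -5 + G + 2*I)
1/(-259092 + o(947, 294)) = 1/(-259092 + (-5 + 294 + 2*947)) = 1/(-259092 + (-5 + 294 + 1894)) = 1/(-259092 + 2183) = 1/(-256909) = -1/256909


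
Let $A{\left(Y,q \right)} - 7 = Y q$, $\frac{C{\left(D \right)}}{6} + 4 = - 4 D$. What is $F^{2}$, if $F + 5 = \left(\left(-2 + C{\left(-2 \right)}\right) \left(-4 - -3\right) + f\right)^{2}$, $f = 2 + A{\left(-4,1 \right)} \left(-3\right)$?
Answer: $698896$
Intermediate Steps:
$C{\left(D \right)} = -24 - 24 D$ ($C{\left(D \right)} = -24 + 6 \left(- 4 D\right) = -24 - 24 D$)
$A{\left(Y,q \right)} = 7 + Y q$
$f = -7$ ($f = 2 + \left(7 - 4\right) \left(-3\right) = 2 + 3 \left(-3\right) = 2 - 9 = -7$)
$F = 836$ ($F = -5 + \left(\left(-2 - -24\right) \left(-4 - -3\right) - 7\right)^{2} = -5 + \left(\left(-2 + \left(-24 + 48\right)\right) \left(-4 + 3\right) - 7\right)^{2} = -5 + \left(\left(-2 + 24\right) \left(-1\right) - 7\right)^{2} = -5 + \left(22 \left(-1\right) - 7\right)^{2} = -5 + \left(-22 - 7\right)^{2} = -5 + \left(-29\right)^{2} = -5 + 841 = 836$)
$F^{2} = 836^{2} = 698896$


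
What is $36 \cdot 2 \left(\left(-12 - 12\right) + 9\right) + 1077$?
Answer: $-3$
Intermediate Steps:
$36 \cdot 2 \left(\left(-12 - 12\right) + 9\right) + 1077 = 72 \left(-24 + 9\right) + 1077 = 72 \left(-15\right) + 1077 = -1080 + 1077 = -3$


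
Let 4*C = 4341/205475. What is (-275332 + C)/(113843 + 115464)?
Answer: -226295366459/188467423300 ≈ -1.2007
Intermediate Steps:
C = 4341/821900 (C = (4341/205475)/4 = (4341*(1/205475))/4 = (¼)*(4341/205475) = 4341/821900 ≈ 0.0052817)
(-275332 + C)/(113843 + 115464) = (-275332 + 4341/821900)/(113843 + 115464) = -226295366459/821900/229307 = -226295366459/821900*1/229307 = -226295366459/188467423300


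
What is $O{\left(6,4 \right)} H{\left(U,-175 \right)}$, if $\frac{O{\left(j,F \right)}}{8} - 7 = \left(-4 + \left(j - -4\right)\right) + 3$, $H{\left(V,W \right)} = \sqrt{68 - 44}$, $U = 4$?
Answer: $256 \sqrt{6} \approx 627.07$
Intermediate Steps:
$H{\left(V,W \right)} = 2 \sqrt{6}$ ($H{\left(V,W \right)} = \sqrt{24} = 2 \sqrt{6}$)
$O{\left(j,F \right)} = 80 + 8 j$ ($O{\left(j,F \right)} = 56 + 8 \left(\left(-4 + \left(j - -4\right)\right) + 3\right) = 56 + 8 \left(\left(-4 + \left(j + 4\right)\right) + 3\right) = 56 + 8 \left(\left(-4 + \left(4 + j\right)\right) + 3\right) = 56 + 8 \left(j + 3\right) = 56 + 8 \left(3 + j\right) = 56 + \left(24 + 8 j\right) = 80 + 8 j$)
$O{\left(6,4 \right)} H{\left(U,-175 \right)} = \left(80 + 8 \cdot 6\right) 2 \sqrt{6} = \left(80 + 48\right) 2 \sqrt{6} = 128 \cdot 2 \sqrt{6} = 256 \sqrt{6}$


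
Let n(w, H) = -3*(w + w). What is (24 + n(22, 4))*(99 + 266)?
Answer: -39420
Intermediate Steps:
n(w, H) = -6*w
(24 + n(22, 4))*(99 + 266) = (24 - 6*22)*(99 + 266) = (24 - 132)*365 = -108*365 = -39420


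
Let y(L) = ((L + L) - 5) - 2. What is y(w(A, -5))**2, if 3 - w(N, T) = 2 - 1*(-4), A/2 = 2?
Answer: 169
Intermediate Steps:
A = 4 (A = 2*2 = 4)
w(N, T) = -3 (w(N, T) = 3 - (2 - 1*(-4)) = 3 - (2 + 4) = 3 - 1*6 = 3 - 6 = -3)
y(L) = -7 + 2*L (y(L) = (2*L - 5) - 2 = (-5 + 2*L) - 2 = -7 + 2*L)
y(w(A, -5))**2 = (-7 + 2*(-3))**2 = (-7 - 6)**2 = (-13)**2 = 169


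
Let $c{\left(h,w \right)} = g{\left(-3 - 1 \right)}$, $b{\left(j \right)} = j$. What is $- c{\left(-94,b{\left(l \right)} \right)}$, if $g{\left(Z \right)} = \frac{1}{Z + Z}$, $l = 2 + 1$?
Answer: $\frac{1}{8} \approx 0.125$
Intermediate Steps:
$l = 3$
$g{\left(Z \right)} = \frac{1}{2 Z}$
$c{\left(h,w \right)} = - \frac{1}{8}$ ($c{\left(h,w \right)} = \frac{1}{2 \left(-3 - 1\right)} = \frac{1}{2 \left(-4\right)} = \frac{1}{2} \left(- \frac{1}{4}\right) = - \frac{1}{8}$)
$- c{\left(-94,b{\left(l \right)} \right)} = \left(-1\right) \left(- \frac{1}{8}\right) = \frac{1}{8}$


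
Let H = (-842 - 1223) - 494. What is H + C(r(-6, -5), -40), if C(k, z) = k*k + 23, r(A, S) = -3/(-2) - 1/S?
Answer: -253311/100 ≈ -2533.1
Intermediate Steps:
r(A, S) = 3/2 - 1/S (r(A, S) = -3*(-½) - 1/S = 3/2 - 1/S)
C(k, z) = 23 + k² (C(k, z) = k² + 23 = 23 + k²)
H = -2559 (H = -2065 - 494 = -2559)
H + C(r(-6, -5), -40) = -2559 + (23 + (3/2 - 1/(-5))²) = -2559 + (23 + (3/2 - 1*(-⅕))²) = -2559 + (23 + (3/2 + ⅕)²) = -2559 + (23 + (17/10)²) = -2559 + (23 + 289/100) = -2559 + 2589/100 = -253311/100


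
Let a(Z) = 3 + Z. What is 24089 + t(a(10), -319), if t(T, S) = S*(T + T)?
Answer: 15795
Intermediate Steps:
t(T, S) = 2*S*T (t(T, S) = S*(2*T) = 2*S*T)
24089 + t(a(10), -319) = 24089 + 2*(-319)*(3 + 10) = 24089 + 2*(-319)*13 = 24089 - 8294 = 15795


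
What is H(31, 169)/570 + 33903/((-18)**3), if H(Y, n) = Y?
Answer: -354517/61560 ≈ -5.7589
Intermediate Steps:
H(31, 169)/570 + 33903/((-18)**3) = 31/570 + 33903/((-18)**3) = 31*(1/570) + 33903/(-5832) = 31/570 + 33903*(-1/5832) = 31/570 - 3767/648 = -354517/61560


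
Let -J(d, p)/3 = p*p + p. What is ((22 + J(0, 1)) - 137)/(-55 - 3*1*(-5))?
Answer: 121/40 ≈ 3.0250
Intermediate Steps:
J(d, p) = -3*p - 3*p**2 (J(d, p) = -3*(p*p + p) = -3*(p**2 + p) = -3*(p + p**2) = -3*p - 3*p**2)
((22 + J(0, 1)) - 137)/(-55 - 3*1*(-5)) = ((22 - 3*1*(1 + 1)) - 137)/(-55 - 3*1*(-5)) = ((22 - 3*1*2) - 137)/(-55 - 3*(-5)) = ((22 - 6) - 137)/(-55 + 15) = (16 - 137)/(-40) = -121*(-1/40) = 121/40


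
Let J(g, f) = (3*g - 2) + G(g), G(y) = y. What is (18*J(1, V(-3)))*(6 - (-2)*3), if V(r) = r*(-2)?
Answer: 432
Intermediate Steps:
V(r) = -2*r
J(g, f) = -2 + 4*g (J(g, f) = (3*g - 2) + g = (-2 + 3*g) + g = -2 + 4*g)
(18*J(1, V(-3)))*(6 - (-2)*3) = (18*(-2 + 4*1))*(6 - (-2)*3) = (18*(-2 + 4))*(6 - 1*(-6)) = (18*2)*(6 + 6) = 36*12 = 432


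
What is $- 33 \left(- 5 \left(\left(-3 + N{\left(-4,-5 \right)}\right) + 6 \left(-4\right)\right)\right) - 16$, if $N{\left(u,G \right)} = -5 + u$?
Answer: $-5956$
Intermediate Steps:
$- 33 \left(- 5 \left(\left(-3 + N{\left(-4,-5 \right)}\right) + 6 \left(-4\right)\right)\right) - 16 = - 33 \left(- 5 \left(\left(-3 - 9\right) + 6 \left(-4\right)\right)\right) - 16 = - 33 \left(- 5 \left(\left(-3 - 9\right) - 24\right)\right) - 16 = - 33 \left(- 5 \left(-12 - 24\right)\right) - 16 = - 33 \left(\left(-5\right) \left(-36\right)\right) - 16 = \left(-33\right) 180 - 16 = -5940 - 16 = -5956$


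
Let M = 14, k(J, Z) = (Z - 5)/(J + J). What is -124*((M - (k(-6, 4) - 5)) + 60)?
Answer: -29357/3 ≈ -9785.7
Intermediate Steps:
k(J, Z) = (-5 + Z)/(2*J) (k(J, Z) = (-5 + Z)/((2*J)) = (-5 + Z)*(1/(2*J)) = (-5 + Z)/(2*J))
-124*((M - (k(-6, 4) - 5)) + 60) = -124*((14 - ((½)*(-5 + 4)/(-6) - 5)) + 60) = -124*((14 - ((½)*(-⅙)*(-1) - 5)) + 60) = -124*((14 - (1/12 - 5)) + 60) = -124*((14 - 1*(-59/12)) + 60) = -124*((14 + 59/12) + 60) = -124*(227/12 + 60) = -124*947/12 = -29357/3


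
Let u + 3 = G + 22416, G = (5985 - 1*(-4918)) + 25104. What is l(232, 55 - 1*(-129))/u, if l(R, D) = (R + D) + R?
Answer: 162/14605 ≈ 0.011092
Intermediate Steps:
G = 36007 (G = (5985 + 4918) + 25104 = 10903 + 25104 = 36007)
l(R, D) = D + 2*R (l(R, D) = (D + R) + R = D + 2*R)
u = 58420 (u = -3 + (36007 + 22416) = -3 + 58423 = 58420)
l(232, 55 - 1*(-129))/u = ((55 - 1*(-129)) + 2*232)/58420 = ((55 + 129) + 464)*(1/58420) = (184 + 464)*(1/58420) = 648*(1/58420) = 162/14605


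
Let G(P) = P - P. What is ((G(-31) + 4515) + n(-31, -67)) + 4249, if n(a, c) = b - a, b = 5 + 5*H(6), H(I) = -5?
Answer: 8775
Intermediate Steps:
G(P) = 0
b = -20 (b = 5 + 5*(-5) = 5 - 25 = -20)
n(a, c) = -20 - a
((G(-31) + 4515) + n(-31, -67)) + 4249 = ((0 + 4515) + (-20 - 1*(-31))) + 4249 = (4515 + (-20 + 31)) + 4249 = (4515 + 11) + 4249 = 4526 + 4249 = 8775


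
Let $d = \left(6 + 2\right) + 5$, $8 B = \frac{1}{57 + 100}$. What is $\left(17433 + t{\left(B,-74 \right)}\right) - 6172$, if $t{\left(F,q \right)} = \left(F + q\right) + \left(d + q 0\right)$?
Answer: $\frac{14067201}{1256} \approx 11200.0$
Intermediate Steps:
$B = \frac{1}{1256}$ ($B = \frac{1}{8 \left(57 + 100\right)} = \frac{1}{8 \cdot 157} = \frac{1}{8} \cdot \frac{1}{157} = \frac{1}{1256} \approx 0.00079618$)
$d = 13$ ($d = 8 + 5 = 13$)
$t{\left(F,q \right)} = 13 + F + q$ ($t{\left(F,q \right)} = \left(F + q\right) + \left(13 + q 0\right) = \left(F + q\right) + \left(13 + 0\right) = \left(F + q\right) + 13 = 13 + F + q$)
$\left(17433 + t{\left(B,-74 \right)}\right) - 6172 = \left(17433 + \left(13 + \frac{1}{1256} - 74\right)\right) - 6172 = \left(17433 - \frac{76615}{1256}\right) - 6172 = \frac{21819233}{1256} - 6172 = \frac{14067201}{1256}$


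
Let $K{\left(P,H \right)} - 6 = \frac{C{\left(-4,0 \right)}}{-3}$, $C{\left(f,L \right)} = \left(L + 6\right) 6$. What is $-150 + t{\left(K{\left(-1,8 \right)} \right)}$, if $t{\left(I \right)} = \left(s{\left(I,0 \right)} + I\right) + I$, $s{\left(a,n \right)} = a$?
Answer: $-168$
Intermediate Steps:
$C{\left(f,L \right)} = 36 + 6 L$ ($C{\left(f,L \right)} = \left(6 + L\right) 6 = 36 + 6 L$)
$K{\left(P,H \right)} = -6$ ($K{\left(P,H \right)} = 6 + \frac{36 + 6 \cdot 0}{-3} = 6 + \left(36 + 0\right) \left(- \frac{1}{3}\right) = 6 + 36 \left(- \frac{1}{3}\right) = 6 - 12 = -6$)
$t{\left(I \right)} = 3 I$ ($t{\left(I \right)} = \left(I + I\right) + I = 2 I + I = 3 I$)
$-150 + t{\left(K{\left(-1,8 \right)} \right)} = -150 + 3 \left(-6\right) = -150 - 18 = -168$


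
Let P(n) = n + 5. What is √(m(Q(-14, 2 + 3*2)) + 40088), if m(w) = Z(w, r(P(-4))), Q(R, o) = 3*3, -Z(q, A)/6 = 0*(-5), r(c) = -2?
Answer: 2*√10022 ≈ 200.22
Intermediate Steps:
P(n) = 5 + n
Z(q, A) = 0 (Z(q, A) = -0*(-5) = -6*0 = 0)
Q(R, o) = 9
m(w) = 0
√(m(Q(-14, 2 + 3*2)) + 40088) = √(0 + 40088) = √40088 = 2*√10022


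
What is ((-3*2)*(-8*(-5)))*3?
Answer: -720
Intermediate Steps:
((-3*2)*(-8*(-5)))*3 = -6*40*3 = -240*3 = -720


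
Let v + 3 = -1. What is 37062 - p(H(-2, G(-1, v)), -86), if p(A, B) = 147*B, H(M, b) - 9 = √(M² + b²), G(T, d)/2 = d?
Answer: 49704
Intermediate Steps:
v = -4 (v = -3 - 1 = -4)
G(T, d) = 2*d
H(M, b) = 9 + √(M² + b²)
37062 - p(H(-2, G(-1, v)), -86) = 37062 - 147*(-86) = 37062 - 1*(-12642) = 37062 + 12642 = 49704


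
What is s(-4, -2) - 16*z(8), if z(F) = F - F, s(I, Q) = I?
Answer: -4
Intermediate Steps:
z(F) = 0
s(-4, -2) - 16*z(8) = -4 - 16*0 = -4 + 0 = -4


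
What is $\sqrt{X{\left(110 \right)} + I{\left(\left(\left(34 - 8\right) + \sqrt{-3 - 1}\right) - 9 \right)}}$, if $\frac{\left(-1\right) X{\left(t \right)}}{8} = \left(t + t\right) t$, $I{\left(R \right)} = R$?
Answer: $\sqrt{-193583 + 2 i} \approx 0.002 + 439.98 i$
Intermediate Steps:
$X{\left(t \right)} = - 16 t^{2}$ ($X{\left(t \right)} = - 8 \left(t + t\right) t = - 8 \cdot 2 t t = - 8 \cdot 2 t^{2} = - 16 t^{2}$)
$\sqrt{X{\left(110 \right)} + I{\left(\left(\left(34 - 8\right) + \sqrt{-3 - 1}\right) - 9 \right)}} = \sqrt{- 16 \cdot 110^{2} + \left(\left(\left(34 - 8\right) + \sqrt{-3 - 1}\right) - 9\right)} = \sqrt{\left(-16\right) 12100 + \left(\left(26 + \sqrt{-4}\right) - 9\right)} = \sqrt{-193600 + \left(\left(26 + 2 i\right) - 9\right)} = \sqrt{-193600 + \left(17 + 2 i\right)} = \sqrt{-193583 + 2 i}$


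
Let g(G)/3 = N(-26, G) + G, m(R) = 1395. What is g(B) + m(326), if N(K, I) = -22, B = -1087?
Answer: -1932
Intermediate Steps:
g(G) = -66 + 3*G (g(G) = 3*(-22 + G) = -66 + 3*G)
g(B) + m(326) = (-66 + 3*(-1087)) + 1395 = (-66 - 3261) + 1395 = -3327 + 1395 = -1932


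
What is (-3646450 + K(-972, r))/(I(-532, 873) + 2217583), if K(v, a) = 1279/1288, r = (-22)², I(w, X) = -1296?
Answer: -4696626321/2854577656 ≈ -1.6453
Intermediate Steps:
r = 484
K(v, a) = 1279/1288 (K(v, a) = 1279*(1/1288) = 1279/1288)
(-3646450 + K(-972, r))/(I(-532, 873) + 2217583) = (-3646450 + 1279/1288)/(-1296 + 2217583) = -4696626321/1288/2216287 = -4696626321/1288*1/2216287 = -4696626321/2854577656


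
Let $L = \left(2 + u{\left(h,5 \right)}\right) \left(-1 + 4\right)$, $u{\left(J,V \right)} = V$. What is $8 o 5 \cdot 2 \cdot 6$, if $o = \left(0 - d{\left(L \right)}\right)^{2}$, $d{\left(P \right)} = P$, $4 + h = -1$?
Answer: $211680$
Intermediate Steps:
$h = -5$ ($h = -4 - 1 = -5$)
$L = 21$ ($L = \left(2 + 5\right) \left(-1 + 4\right) = 7 \cdot 3 = 21$)
$o = 441$ ($o = \left(0 - 21\right)^{2} = \left(-21\right)^{2} = 441$)
$8 o 5 \cdot 2 \cdot 6 = 8 \cdot 441 \cdot 5 \cdot 2 \cdot 6 = 3528 \cdot 10 \cdot 6 = 3528 \cdot 60 = 211680$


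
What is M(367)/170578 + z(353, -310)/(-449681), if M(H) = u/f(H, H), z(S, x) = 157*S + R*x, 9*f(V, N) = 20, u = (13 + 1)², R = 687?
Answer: 134570275931/383528428090 ≈ 0.35087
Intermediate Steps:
u = 196 (u = 14² = 196)
f(V, N) = 20/9 (f(V, N) = (⅑)*20 = 20/9)
z(S, x) = 157*S + 687*x
M(H) = 441/5 (M(H) = 196/(20/9) = 196*(9/20) = 441/5)
M(367)/170578 + z(353, -310)/(-449681) = (441/5)/170578 + (157*353 + 687*(-310))/(-449681) = (441/5)*(1/170578) + (55421 - 212970)*(-1/449681) = 441/852890 - 157549*(-1/449681) = 441/852890 + 157549/449681 = 134570275931/383528428090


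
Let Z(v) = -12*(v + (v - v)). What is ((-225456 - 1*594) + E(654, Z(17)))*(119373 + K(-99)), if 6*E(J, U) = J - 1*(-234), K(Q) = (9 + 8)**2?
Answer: -27031885124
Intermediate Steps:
Z(v) = -12*v (Z(v) = -12*(v + 0) = -12*v)
K(Q) = 289 (K(Q) = 17**2 = 289)
E(J, U) = 39 + J/6 (E(J, U) = (J - 1*(-234))/6 = (J + 234)/6 = (234 + J)/6 = 39 + J/6)
((-225456 - 1*594) + E(654, Z(17)))*(119373 + K(-99)) = ((-225456 - 1*594) + (39 + (1/6)*654))*(119373 + 289) = ((-225456 - 594) + (39 + 109))*119662 = (-226050 + 148)*119662 = -225902*119662 = -27031885124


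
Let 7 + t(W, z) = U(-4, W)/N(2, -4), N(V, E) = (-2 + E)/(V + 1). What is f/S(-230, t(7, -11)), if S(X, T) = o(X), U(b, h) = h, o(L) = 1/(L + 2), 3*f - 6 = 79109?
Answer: -6012740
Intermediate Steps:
f = 79115/3 (f = 2 + (⅓)*79109 = 2 + 79109/3 = 79115/3 ≈ 26372.)
o(L) = 1/(2 + L)
N(V, E) = (-2 + E)/(1 + V)
t(W, z) = -7 - W/2 (t(W, z) = -7 + W/(((-2 - 4)/(1 + 2))) = -7 + W/((-6/3)) = -7 + W/(((⅓)*(-6))) = -7 + W/(-2) = -7 + W*(-½) = -7 - W/2)
S(X, T) = 1/(2 + X)
f/S(-230, t(7, -11)) = 79115/(3*(1/(2 - 230))) = 79115/(3*(1/(-228))) = 79115/(3*(-1/228)) = (79115/3)*(-228) = -6012740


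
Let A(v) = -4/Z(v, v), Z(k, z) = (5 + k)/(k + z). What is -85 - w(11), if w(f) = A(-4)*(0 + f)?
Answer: -437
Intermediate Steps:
Z(k, z) = (5 + k)/(k + z)
A(v) = -8*v/(5 + v) (A(v) = -4*(v + v)/(5 + v) = -4*2*v/(5 + v) = -8*v/(5 + v))
w(f) = 32*f (w(f) = (-8*(-4)/(5 - 4))*(0 + f) = (-8*(-4)/1)*f = (-8*(-4)*1)*f = 32*f)
-85 - w(11) = -85 - 32*11 = -85 - 1*352 = -85 - 352 = -437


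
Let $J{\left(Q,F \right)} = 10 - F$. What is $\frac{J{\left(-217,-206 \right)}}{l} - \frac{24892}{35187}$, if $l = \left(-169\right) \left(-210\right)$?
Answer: $- \frac{145969448}{208131105} \approx -0.70133$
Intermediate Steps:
$l = 35490$
$\frac{J{\left(-217,-206 \right)}}{l} - \frac{24892}{35187} = \frac{10 - -206}{35490} - \frac{24892}{35187} = \left(10 + 206\right) \frac{1}{35490} - \frac{24892}{35187} = 216 \cdot \frac{1}{35490} - \frac{24892}{35187} = \frac{36}{5915} - \frac{24892}{35187} = - \frac{145969448}{208131105}$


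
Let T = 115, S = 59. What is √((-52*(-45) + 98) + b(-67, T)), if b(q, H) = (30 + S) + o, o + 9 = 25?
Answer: √2543 ≈ 50.428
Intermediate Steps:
o = 16 (o = -9 + 25 = 16)
b(q, H) = 105 (b(q, H) = (30 + 59) + 16 = 89 + 16 = 105)
√((-52*(-45) + 98) + b(-67, T)) = √((-52*(-45) + 98) + 105) = √((2340 + 98) + 105) = √(2438 + 105) = √2543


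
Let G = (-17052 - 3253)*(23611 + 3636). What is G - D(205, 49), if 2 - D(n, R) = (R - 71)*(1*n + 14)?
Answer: -553255155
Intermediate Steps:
G = -553250335 (G = -20305*27247 = -553250335)
D(n, R) = 2 - (-71 + R)*(14 + n) (D(n, R) = 2 - (R - 71)*(1*n + 14) = 2 - (-71 + R)*(n + 14) = 2 - (-71 + R)*(14 + n))
G - D(205, 49) = -553250335 - (996 - 14*49 + 71*205 - 1*49*205) = -553250335 - (996 - 686 + 14555 - 10045) = -553250335 - 1*4820 = -553250335 - 4820 = -553255155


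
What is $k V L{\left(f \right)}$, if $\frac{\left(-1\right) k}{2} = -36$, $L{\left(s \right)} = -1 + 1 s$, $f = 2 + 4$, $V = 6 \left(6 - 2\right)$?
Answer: $8640$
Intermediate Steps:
$V = 24$ ($V = 6 \cdot 4 = 24$)
$f = 6$
$L{\left(s \right)} = -1 + s$
$k = 72$ ($k = \left(-2\right) \left(-36\right) = 72$)
$k V L{\left(f \right)} = 72 \cdot 24 \left(-1 + 6\right) = 1728 \cdot 5 = 8640$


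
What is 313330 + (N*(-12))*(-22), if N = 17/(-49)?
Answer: 15348682/49 ≈ 3.1324e+5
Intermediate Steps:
N = -17/49 (N = 17*(-1/49) = -17/49 ≈ -0.34694)
313330 + (N*(-12))*(-22) = 313330 - 17/49*(-12)*(-22) = 313330 + (204/49)*(-22) = 313330 - 4488/49 = 15348682/49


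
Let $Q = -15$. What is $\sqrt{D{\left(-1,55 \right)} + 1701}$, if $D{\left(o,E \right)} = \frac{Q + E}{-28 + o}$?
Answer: $\frac{\sqrt{1429381}}{29} \approx 41.226$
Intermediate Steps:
$D{\left(o,E \right)} = \frac{-15 + E}{-28 + o}$
$\sqrt{D{\left(-1,55 \right)} + 1701} = \sqrt{\frac{-15 + 55}{-28 - 1} + 1701} = \sqrt{\frac{1}{-29} \cdot 40 + 1701} = \sqrt{\left(- \frac{1}{29}\right) 40 + 1701} = \sqrt{- \frac{40}{29} + 1701} = \sqrt{\frac{49289}{29}} = \frac{\sqrt{1429381}}{29}$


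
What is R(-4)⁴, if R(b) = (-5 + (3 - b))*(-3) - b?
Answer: 16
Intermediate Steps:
R(b) = 6 + 2*b (R(b) = (-2 - b)*(-3) - b = (6 + 3*b) - b = 6 + 2*b)
R(-4)⁴ = (6 + 2*(-4))⁴ = (6 - 8)⁴ = (-2)⁴ = 16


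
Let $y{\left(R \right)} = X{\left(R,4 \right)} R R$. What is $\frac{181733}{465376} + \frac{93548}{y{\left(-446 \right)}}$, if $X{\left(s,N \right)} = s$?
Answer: $\frac{2009898405355}{5160818332192} \approx 0.38945$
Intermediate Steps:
$y{\left(R \right)} = R^{3}$ ($y{\left(R \right)} = R R R = R^{2} R = R^{3}$)
$\frac{181733}{465376} + \frac{93548}{y{\left(-446 \right)}} = \frac{181733}{465376} + \frac{93548}{\left(-446\right)^{3}} = 181733 \cdot \frac{1}{465376} + \frac{93548}{-88716536} = \frac{181733}{465376} + 93548 \left(- \frac{1}{88716536}\right) = \frac{181733}{465376} - \frac{23387}{22179134} = \frac{2009898405355}{5160818332192}$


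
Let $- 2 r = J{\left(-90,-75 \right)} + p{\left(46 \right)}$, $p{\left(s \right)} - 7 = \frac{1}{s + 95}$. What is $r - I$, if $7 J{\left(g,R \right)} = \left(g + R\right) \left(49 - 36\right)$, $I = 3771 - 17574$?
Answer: $\frac{27542651}{1974} \approx 13953.0$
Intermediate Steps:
$I = -13803$
$J{\left(g,R \right)} = \frac{13 R}{7} + \frac{13 g}{7}$ ($J{\left(g,R \right)} = \frac{\left(g + R\right) \left(49 - 36\right)}{7} = \frac{\left(R + g\right) 13}{7} = \frac{13 R + 13 g}{7} = \frac{13 R}{7} + \frac{13 g}{7}$)
$p{\left(s \right)} = 7 + \frac{1}{95 + s}$ ($p{\left(s \right)} = 7 + \frac{1}{s + 95} = 7 + \frac{1}{95 + s}$)
$r = \frac{295529}{1974}$ ($r = - \frac{\left(\frac{13}{7} \left(-75\right) + \frac{13}{7} \left(-90\right)\right) + \frac{666 + 7 \cdot 46}{95 + 46}}{2} = - \frac{\left(- \frac{975}{7} - \frac{1170}{7}\right) + \frac{666 + 322}{141}}{2} = - \frac{- \frac{2145}{7} + \frac{1}{141} \cdot 988}{2} = - \frac{- \frac{2145}{7} + \frac{988}{141}}{2} = \left(- \frac{1}{2}\right) \left(- \frac{295529}{987}\right) = \frac{295529}{1974} \approx 149.71$)
$r - I = \frac{295529}{1974} - -13803 = \frac{295529}{1974} + 13803 = \frac{27542651}{1974}$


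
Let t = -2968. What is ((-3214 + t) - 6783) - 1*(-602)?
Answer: -12363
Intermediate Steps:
((-3214 + t) - 6783) - 1*(-602) = ((-3214 - 2968) - 6783) - 1*(-602) = (-6182 - 6783) + 602 = -12965 + 602 = -12363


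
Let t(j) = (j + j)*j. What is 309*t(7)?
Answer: 30282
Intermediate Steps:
t(j) = 2*j**2 (t(j) = (2*j)*j = 2*j**2)
309*t(7) = 309*(2*7**2) = 309*(2*49) = 309*98 = 30282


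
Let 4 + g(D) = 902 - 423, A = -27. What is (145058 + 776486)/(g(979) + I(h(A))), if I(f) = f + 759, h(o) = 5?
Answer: 921544/1239 ≈ 743.78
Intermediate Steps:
g(D) = 475 (g(D) = -4 + (902 - 423) = -4 + 479 = 475)
I(f) = 759 + f
(145058 + 776486)/(g(979) + I(h(A))) = (145058 + 776486)/(475 + (759 + 5)) = 921544/(475 + 764) = 921544/1239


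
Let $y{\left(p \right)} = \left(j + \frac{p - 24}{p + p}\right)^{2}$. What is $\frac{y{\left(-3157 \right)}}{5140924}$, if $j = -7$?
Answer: $\frac{1682394289}{204951140174704} \approx 8.2088 \cdot 10^{-6}$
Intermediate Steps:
$y{\left(p \right)} = \left(-7 + \frac{-24 + p}{2 p}\right)^{2}$ ($y{\left(p \right)} = \left(-7 + \frac{p - 24}{p + p}\right)^{2} = \left(-7 + \frac{-24 + p}{2 p}\right)^{2}$)
$\frac{y{\left(-3157 \right)}}{5140924} = \frac{\frac{1}{4} \cdot \frac{1}{9966649} \left(24 + 13 \left(-3157\right)\right)^{2}}{5140924} = \frac{1}{4} \cdot \frac{1}{9966649} \left(24 - 41041\right)^{2} \cdot \frac{1}{5140924} = \frac{1}{4} \cdot \frac{1}{9966649} \left(-41017\right)^{2} \cdot \frac{1}{5140924} = \frac{1}{4} \cdot \frac{1}{9966649} \cdot 1682394289 \cdot \frac{1}{5140924} = \frac{1682394289}{39866596} \cdot \frac{1}{5140924} = \frac{1682394289}{204951140174704}$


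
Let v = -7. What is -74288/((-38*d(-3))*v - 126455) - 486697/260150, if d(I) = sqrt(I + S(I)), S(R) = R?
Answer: -762720195015431/594304928513450 + 2822944*I*sqrt(6)/2284470223 ≈ -1.2834 + 0.0030269*I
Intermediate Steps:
d(I) = sqrt(2)*sqrt(I) (d(I) = sqrt(I + I) = sqrt(2*I) = sqrt(2)*sqrt(I))
-74288/((-38*d(-3))*v - 126455) - 486697/260150 = -74288/(-38*sqrt(2)*sqrt(-3)*(-7) - 126455) - 486697/260150 = -74288/(-38*sqrt(2)*I*sqrt(3)*(-7) - 126455) - 486697*1/260150 = -74288/(-38*I*sqrt(6)*(-7) - 126455) - 486697/260150 = -74288/(266*I*sqrt(6) - 126455) - 486697/260150 = -74288/(-126455 + 266*I*sqrt(6)) - 486697/260150 = -486697/260150 - 74288/(-126455 + 266*I*sqrt(6))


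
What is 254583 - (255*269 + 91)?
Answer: 185897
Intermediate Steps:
254583 - (255*269 + 91) = 254583 - (68595 + 91) = 254583 - 1*68686 = 254583 - 68686 = 185897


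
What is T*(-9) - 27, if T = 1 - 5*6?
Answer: 234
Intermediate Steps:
T = -29 (T = 1 - 30 = -29)
T*(-9) - 27 = -29*(-9) - 27 = 261 - 27 = 234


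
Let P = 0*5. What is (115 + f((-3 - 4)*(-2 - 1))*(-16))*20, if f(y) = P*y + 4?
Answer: 1020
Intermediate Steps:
P = 0
f(y) = 4 (f(y) = 0*y + 4 = 0 + 4 = 4)
(115 + f((-3 - 4)*(-2 - 1))*(-16))*20 = (115 + 4*(-16))*20 = (115 - 64)*20 = 51*20 = 1020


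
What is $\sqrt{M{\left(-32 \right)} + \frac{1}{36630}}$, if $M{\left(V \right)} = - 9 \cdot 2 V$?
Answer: $\frac{\sqrt{85872445670}}{12210} \approx 24.0$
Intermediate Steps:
$M{\left(V \right)} = - 18 V$
$\sqrt{M{\left(-32 \right)} + \frac{1}{36630}} = \sqrt{\left(-18\right) \left(-32\right) + \frac{1}{36630}} = \sqrt{576 + \frac{1}{36630}} = \sqrt{\frac{21098881}{36630}} = \frac{\sqrt{85872445670}}{12210}$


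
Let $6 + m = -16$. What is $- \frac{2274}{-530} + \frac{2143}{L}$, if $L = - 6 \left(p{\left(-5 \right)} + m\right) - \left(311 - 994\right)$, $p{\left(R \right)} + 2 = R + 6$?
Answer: $\frac{1501372}{217565} \approx 6.9008$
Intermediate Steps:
$p{\left(R \right)} = 4 + R$ ($p{\left(R \right)} = -2 + \left(R + 6\right) = -2 + \left(6 + R\right) = 4 + R$)
$m = -22$ ($m = -6 - 16 = -22$)
$L = 821$ ($L = - 6 \left(\left(4 - 5\right) - 22\right) - \left(311 - 994\right) = - 6 \left(-1 - 22\right) - \left(311 - 994\right) = \left(-6\right) \left(-23\right) - -683 = 138 + 683 = 821$)
$- \frac{2274}{-530} + \frac{2143}{L} = - \frac{2274}{-530} + \frac{2143}{821} = \left(-2274\right) \left(- \frac{1}{530}\right) + 2143 \cdot \frac{1}{821} = \frac{1137}{265} + \frac{2143}{821} = \frac{1501372}{217565}$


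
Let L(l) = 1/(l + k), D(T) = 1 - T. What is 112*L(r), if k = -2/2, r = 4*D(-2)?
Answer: 112/11 ≈ 10.182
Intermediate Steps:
r = 12 (r = 4*(1 - 1*(-2)) = 4*(1 + 2) = 4*3 = 12)
k = -1 (k = -2*½ = -1)
L(l) = 1/(-1 + l) (L(l) = 1/(l - 1) = 1/(-1 + l))
112*L(r) = 112/(-1 + 12) = 112/11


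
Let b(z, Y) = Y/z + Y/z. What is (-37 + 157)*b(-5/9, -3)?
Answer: 1296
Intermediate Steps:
b(z, Y) = 2*Y/z
(-37 + 157)*b(-5/9, -3) = (-37 + 157)*(2*(-3)/(-5/9)) = 120*(2*(-3)/(-5*1/9)) = 120*(2*(-3)/(-5/9)) = 120*(2*(-3)*(-9/5)) = 120*(54/5) = 1296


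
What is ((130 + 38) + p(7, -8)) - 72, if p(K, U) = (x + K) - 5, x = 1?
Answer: 99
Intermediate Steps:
p(K, U) = -4 + K (p(K, U) = (1 + K) - 5 = -4 + K)
((130 + 38) + p(7, -8)) - 72 = ((130 + 38) + (-4 + 7)) - 72 = (168 + 3) - 72 = 171 - 72 = 99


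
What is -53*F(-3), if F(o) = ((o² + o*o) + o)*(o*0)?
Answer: 0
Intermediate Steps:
F(o) = 0 (F(o) = ((o² + o²) + o)*0 = (2*o² + o)*0 = (o + 2*o²)*0 = 0)
-53*F(-3) = -53*0 = 0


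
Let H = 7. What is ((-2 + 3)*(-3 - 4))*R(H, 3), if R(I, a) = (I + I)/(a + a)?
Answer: -49/3 ≈ -16.333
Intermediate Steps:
R(I, a) = I/a (R(I, a) = (2*I)/((2*a)) = (2*I)*(1/(2*a)) = I/a)
((-2 + 3)*(-3 - 4))*R(H, 3) = ((-2 + 3)*(-3 - 4))*(7/3) = (1*(-7))*(7*(1/3)) = -7*7/3 = -49/3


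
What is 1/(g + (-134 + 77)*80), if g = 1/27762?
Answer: -27762/126594719 ≈ -0.00021930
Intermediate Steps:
g = 1/27762 ≈ 3.6020e-5
1/(g + (-134 + 77)*80) = 1/(1/27762 + (-134 + 77)*80) = 1/(1/27762 - 57*80) = 1/(1/27762 - 4560) = 1/(-126594719/27762) = -27762/126594719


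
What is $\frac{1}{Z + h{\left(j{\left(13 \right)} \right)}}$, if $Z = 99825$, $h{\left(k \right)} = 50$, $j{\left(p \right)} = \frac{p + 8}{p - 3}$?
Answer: $\frac{1}{99875} \approx 1.0013 \cdot 10^{-5}$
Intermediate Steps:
$j{\left(p \right)} = \frac{8 + p}{-3 + p}$
$\frac{1}{Z + h{\left(j{\left(13 \right)} \right)}} = \frac{1}{99825 + 50} = \frac{1}{99875}$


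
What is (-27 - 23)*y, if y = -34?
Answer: 1700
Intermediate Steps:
(-27 - 23)*y = (-27 - 23)*(-34) = -50*(-34) = 1700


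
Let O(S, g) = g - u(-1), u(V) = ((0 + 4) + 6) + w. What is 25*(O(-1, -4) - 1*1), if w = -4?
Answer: -275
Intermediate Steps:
u(V) = 6 (u(V) = ((0 + 4) + 6) - 4 = (4 + 6) - 4 = 10 - 4 = 6)
O(S, g) = -6 + g (O(S, g) = g - 1*6 = g - 6 = -6 + g)
25*(O(-1, -4) - 1*1) = 25*((-6 - 4) - 1*1) = 25*(-10 - 1) = 25*(-11) = -275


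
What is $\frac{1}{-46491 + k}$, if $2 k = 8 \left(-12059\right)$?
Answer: $- \frac{1}{94727} \approx -1.0557 \cdot 10^{-5}$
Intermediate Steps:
$k = -48236$ ($k = \frac{8 \left(-12059\right)}{2} = \frac{1}{2} \left(-96472\right) = -48236$)
$\frac{1}{-46491 + k} = \frac{1}{-46491 - 48236} = \frac{1}{-94727} = - \frac{1}{94727}$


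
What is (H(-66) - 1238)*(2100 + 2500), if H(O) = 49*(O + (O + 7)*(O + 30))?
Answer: 458178400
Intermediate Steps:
H(O) = 49*O + 49*(7 + O)*(30 + O) (H(O) = 49*(O + (7 + O)*(30 + O)) = 49*O + 49*(7 + O)*(30 + O))
(H(-66) - 1238)*(2100 + 2500) = ((10290 + 49*(-66)² + 1862*(-66)) - 1238)*(2100 + 2500) = ((10290 + 49*4356 - 122892) - 1238)*4600 = ((10290 + 213444 - 122892) - 1238)*4600 = (100842 - 1238)*4600 = 99604*4600 = 458178400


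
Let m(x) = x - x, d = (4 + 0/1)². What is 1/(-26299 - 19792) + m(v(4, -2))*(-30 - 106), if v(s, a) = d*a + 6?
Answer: -1/46091 ≈ -2.1696e-5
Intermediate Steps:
d = 16 (d = (4 + 0*1)² = (4 + 0)² = 4² = 16)
v(s, a) = 6 + 16*a (v(s, a) = 16*a + 6 = 6 + 16*a)
m(x) = 0
1/(-26299 - 19792) + m(v(4, -2))*(-30 - 106) = 1/(-26299 - 19792) + 0*(-30 - 106) = 1/(-46091) + 0*(-136) = -1/46091 + 0 = -1/46091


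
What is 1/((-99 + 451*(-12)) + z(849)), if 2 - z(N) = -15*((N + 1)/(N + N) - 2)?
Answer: -283/1565412 ≈ -0.00018078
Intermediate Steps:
z(N) = -28 + 15*(1 + N)/(2*N) (z(N) = 2 - (-15)*((N + 1)/(N + N) - 2) = 2 - (-15)*((1 + N)/((2*N)) - 2) = 2 - (-15)*((1 + N)*(1/(2*N)) - 2) = 2 - (-15)*((1 + N)/(2*N) - 2) = 2 - (-15)*(-2 + (1 + N)/(2*N)) = 2 - (30 - 15*(1 + N)/(2*N)) = 2 + (-30 + 15*(1 + N)/(2*N)) = -28 + 15*(1 + N)/(2*N))
1/((-99 + 451*(-12)) + z(849)) = 1/((-99 + 451*(-12)) + (1/2)*(15 - 41*849)/849) = 1/((-99 - 5412) + (1/2)*(1/849)*(15 - 34809)) = 1/(-5511 + (1/2)*(1/849)*(-34794)) = 1/(-5511 - 5799/283) = 1/(-1565412/283) = -283/1565412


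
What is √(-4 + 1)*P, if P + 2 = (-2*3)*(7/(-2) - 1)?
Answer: 25*I*√3 ≈ 43.301*I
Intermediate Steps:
P = 25 (P = -2 + (-2*3)*(7/(-2) - 1) = -2 - 6*(7*(-½) - 1) = -2 - 6*(-7/2 - 1) = -2 - 6*(-9/2) = -2 + 27 = 25)
√(-4 + 1)*P = √(-4 + 1)*25 = √(-3)*25 = (I*√3)*25 = 25*I*√3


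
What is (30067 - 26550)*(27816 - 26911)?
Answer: 3182885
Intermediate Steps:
(30067 - 26550)*(27816 - 26911) = 3517*905 = 3182885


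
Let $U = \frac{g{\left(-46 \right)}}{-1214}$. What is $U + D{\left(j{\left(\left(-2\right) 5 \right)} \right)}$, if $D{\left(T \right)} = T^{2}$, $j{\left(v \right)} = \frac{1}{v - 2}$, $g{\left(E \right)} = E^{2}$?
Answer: $- \frac{151745}{87408} \approx -1.7361$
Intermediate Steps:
$j{\left(v \right)} = \frac{1}{-2 + v}$
$U = - \frac{1058}{607}$ ($U = \frac{\left(-46\right)^{2}}{-1214} = 2116 \left(- \frac{1}{1214}\right) = - \frac{1058}{607} \approx -1.743$)
$U + D{\left(j{\left(\left(-2\right) 5 \right)} \right)} = - \frac{1058}{607} + \left(\frac{1}{-2 - 10}\right)^{2} = - \frac{1058}{607} + \left(\frac{1}{-12}\right)^{2} = - \frac{1058}{607} + \left(- \frac{1}{12}\right)^{2} = - \frac{1058}{607} + \frac{1}{144} = - \frac{151745}{87408}$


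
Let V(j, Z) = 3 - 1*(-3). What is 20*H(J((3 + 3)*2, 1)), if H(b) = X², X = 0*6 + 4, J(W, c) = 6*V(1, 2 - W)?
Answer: 320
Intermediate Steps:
V(j, Z) = 6 (V(j, Z) = 3 + 3 = 6)
J(W, c) = 36 (J(W, c) = 6*6 = 36)
X = 4 (X = 0 + 4 = 4)
H(b) = 16 (H(b) = 4² = 16)
20*H(J((3 + 3)*2, 1)) = 20*16 = 320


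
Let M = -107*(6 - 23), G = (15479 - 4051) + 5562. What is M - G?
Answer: -15171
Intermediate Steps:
G = 16990 (G = 11428 + 5562 = 16990)
M = 1819 (M = -107*(-17) = 1819)
M - G = 1819 - 1*16990 = 1819 - 16990 = -15171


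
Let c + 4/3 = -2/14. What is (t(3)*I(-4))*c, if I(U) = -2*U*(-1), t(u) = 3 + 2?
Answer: 1240/21 ≈ 59.048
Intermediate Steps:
c = -31/21 (c = -4/3 - 2/14 = -4/3 - 2*1/14 = -4/3 - 1/7 = -31/21 ≈ -1.4762)
t(u) = 5
I(U) = 2*U
(t(3)*I(-4))*c = (5*(2*(-4)))*(-31/21) = (5*(-8))*(-31/21) = -40*(-31/21) = 1240/21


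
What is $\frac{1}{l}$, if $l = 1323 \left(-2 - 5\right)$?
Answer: $- \frac{1}{9261} \approx -0.00010798$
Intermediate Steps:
$l = -9261$ ($l = 1323 \left(-2 - 5\right) = 1323 \left(-7\right) = -9261$)
$\frac{1}{l} = \frac{1}{-9261} = - \frac{1}{9261}$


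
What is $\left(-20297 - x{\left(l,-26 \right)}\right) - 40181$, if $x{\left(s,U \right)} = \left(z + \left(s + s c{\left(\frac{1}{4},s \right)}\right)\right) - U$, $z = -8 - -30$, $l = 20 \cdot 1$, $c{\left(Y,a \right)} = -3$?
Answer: $-60486$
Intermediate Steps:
$l = 20$
$z = 22$ ($z = -8 + 30 = 22$)
$x{\left(s,U \right)} = 22 - U - 2 s$ ($x{\left(s,U \right)} = \left(22 + \left(s + s \left(-3\right)\right)\right) - U = \left(22 + \left(s - 3 s\right)\right) - U = \left(22 - 2 s\right) - U = 22 - U - 2 s$)
$\left(-20297 - x{\left(l,-26 \right)}\right) - 40181 = \left(-20297 - \left(22 - -26 - 40\right)\right) - 40181 = \left(-20297 - \left(22 + 26 - 40\right)\right) - 40181 = \left(-20297 - 8\right) - 40181 = -20305 - 40181 = -60486$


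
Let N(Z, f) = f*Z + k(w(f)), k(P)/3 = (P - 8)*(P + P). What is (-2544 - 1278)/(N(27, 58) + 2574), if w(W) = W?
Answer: -637/3590 ≈ -0.17744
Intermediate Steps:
k(P) = 6*P*(-8 + P) (k(P) = 3*((P - 8)*(P + P)) = 3*((-8 + P)*(2*P)) = 3*(2*P*(-8 + P)) = 6*P*(-8 + P))
N(Z, f) = Z*f + 6*f*(-8 + f) (N(Z, f) = f*Z + 6*f*(-8 + f) = Z*f + 6*f*(-8 + f))
(-2544 - 1278)/(N(27, 58) + 2574) = (-2544 - 1278)/(58*(-48 + 27 + 6*58) + 2574) = -3822/(58*(-48 + 27 + 348) + 2574) = -3822/(58*327 + 2574) = -3822/(18966 + 2574) = -3822/21540 = -3822*1/21540 = -637/3590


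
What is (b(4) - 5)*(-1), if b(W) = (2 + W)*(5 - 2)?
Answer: -13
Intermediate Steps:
b(W) = 6 + 3*W (b(W) = (2 + W)*3 = 6 + 3*W)
(b(4) - 5)*(-1) = ((6 + 3*4) - 5)*(-1) = ((6 + 12) - 5)*(-1) = (18 - 5)*(-1) = 13*(-1) = -13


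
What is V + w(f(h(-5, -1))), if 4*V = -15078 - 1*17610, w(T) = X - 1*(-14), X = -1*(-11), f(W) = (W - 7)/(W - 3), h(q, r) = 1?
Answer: -8147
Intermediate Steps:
f(W) = (-7 + W)/(-3 + W)
X = 11
w(T) = 25 (w(T) = 11 - 1*(-14) = 11 + 14 = 25)
V = -8172 (V = (-15078 - 1*17610)/4 = (-15078 - 17610)/4 = (¼)*(-32688) = -8172)
V + w(f(h(-5, -1))) = -8172 + 25 = -8147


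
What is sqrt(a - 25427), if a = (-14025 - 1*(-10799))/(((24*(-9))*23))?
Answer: I*sqrt(4357974795)/414 ≈ 159.46*I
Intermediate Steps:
a = 1613/2484 (a = (-14025 + 10799)/((-216*23)) = -3226/(-4968) = -3226*(-1/4968) = 1613/2484 ≈ 0.64936)
sqrt(a - 25427) = sqrt(1613/2484 - 25427) = sqrt(-63159055/2484) = I*sqrt(4357974795)/414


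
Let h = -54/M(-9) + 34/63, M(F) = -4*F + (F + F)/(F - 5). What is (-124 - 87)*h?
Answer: 350260/1827 ≈ 191.71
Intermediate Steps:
M(F) = -4*F + 2*F/(-5 + F) (M(F) = -4*F + (2*F)/(-5 + F) = -4*F + 2*F/(-5 + F))
h = -1660/1827 (h = -54*(-(-5 - 9)/(18*(11 - 2*(-9)))) + 34/63 = -54*7/(9*(11 + 18)) + 34*(1/63) = -54/(2*(-9)*(-1/14)*29) + 34/63 = -54/261/7 + 34/63 = -54*7/261 + 34/63 = -42/29 + 34/63 = -1660/1827 ≈ -0.90859)
(-124 - 87)*h = (-124 - 87)*(-1660/1827) = -211*(-1660/1827) = 350260/1827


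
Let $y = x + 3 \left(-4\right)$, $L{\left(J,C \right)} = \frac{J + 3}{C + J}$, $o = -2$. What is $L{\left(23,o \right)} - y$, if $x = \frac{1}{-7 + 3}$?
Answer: $\frac{1133}{84} \approx 13.488$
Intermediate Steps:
$x = - \frac{1}{4}$ ($x = \frac{1}{-4} = - \frac{1}{4} \approx -0.25$)
$L{\left(J,C \right)} = \frac{3 + J}{C + J}$
$y = - \frac{49}{4}$ ($y = - \frac{1}{4} + 3 \left(-4\right) = - \frac{1}{4} - 12 = - \frac{49}{4} \approx -12.25$)
$L{\left(23,o \right)} - y = \frac{3 + 23}{-2 + 23} - - \frac{49}{4} = \frac{1}{21} \cdot 26 + \frac{49}{4} = \frac{26}{21} + \frac{49}{4} = \frac{1133}{84}$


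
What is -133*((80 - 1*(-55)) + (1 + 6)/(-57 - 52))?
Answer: -1956164/109 ≈ -17946.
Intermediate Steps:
-133*((80 - 1*(-55)) + (1 + 6)/(-57 - 52)) = -133*((80 + 55) + 7/(-109)) = -133*(135 + 7*(-1/109)) = -133*(135 - 7/109) = -133*14708/109 = -1956164/109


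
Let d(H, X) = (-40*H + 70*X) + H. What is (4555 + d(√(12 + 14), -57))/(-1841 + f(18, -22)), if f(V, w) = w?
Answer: -565/1863 + 13*√26/621 ≈ -0.19653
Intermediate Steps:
d(H, X) = -39*H + 70*X
(4555 + d(√(12 + 14), -57))/(-1841 + f(18, -22)) = (4555 + (-39*√(12 + 14) + 70*(-57)))/(-1841 - 22) = (4555 + (-39*√26 - 3990))/(-1863) = (4555 + (-3990 - 39*√26))*(-1/1863) = (565 - 39*√26)*(-1/1863) = -565/1863 + 13*√26/621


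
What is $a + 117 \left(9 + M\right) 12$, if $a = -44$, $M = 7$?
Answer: $22420$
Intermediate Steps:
$a + 117 \left(9 + M\right) 12 = -44 + 117 \left(9 + 7\right) 12 = -44 + 117 \cdot 16 \cdot 12 = -44 + 117 \cdot 192 = -44 + 22464 = 22420$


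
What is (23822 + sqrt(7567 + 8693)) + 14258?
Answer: 38080 + 2*sqrt(4065) ≈ 38208.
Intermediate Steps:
(23822 + sqrt(7567 + 8693)) + 14258 = (23822 + sqrt(16260)) + 14258 = (23822 + 2*sqrt(4065)) + 14258 = 38080 + 2*sqrt(4065)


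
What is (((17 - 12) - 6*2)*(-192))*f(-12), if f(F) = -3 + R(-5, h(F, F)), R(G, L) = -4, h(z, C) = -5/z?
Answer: -9408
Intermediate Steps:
f(F) = -7 (f(F) = -3 - 4 = -7)
(((17 - 12) - 6*2)*(-192))*f(-12) = (((17 - 12) - 6*2)*(-192))*(-7) = ((5 - 12)*(-192))*(-7) = -7*(-192)*(-7) = 1344*(-7) = -9408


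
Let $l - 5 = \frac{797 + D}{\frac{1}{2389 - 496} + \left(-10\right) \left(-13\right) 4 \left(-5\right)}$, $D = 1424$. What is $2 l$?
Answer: $\frac{40809284}{4921799} \approx 8.2915$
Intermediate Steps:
$l = \frac{20404642}{4921799}$ ($l = 5 + \frac{797 + 1424}{\frac{1}{2389 - 496} + \left(-10\right) \left(-13\right) 4 \left(-5\right)} = 5 + \frac{2221}{\frac{1}{1893} + 130 \left(-20\right)} = 5 + \frac{2221}{\frac{1}{1893} - 2600} = 5 + \frac{2221}{- \frac{4921799}{1893}} = 5 + 2221 \left(- \frac{1893}{4921799}\right) = 5 - \frac{4204353}{4921799} = \frac{20404642}{4921799} \approx 4.1458$)
$2 l = 2 \cdot \frac{20404642}{4921799} = \frac{40809284}{4921799}$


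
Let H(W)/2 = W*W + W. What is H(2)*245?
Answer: 2940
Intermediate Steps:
H(W) = 2*W + 2*W² (H(W) = 2*(W*W + W) = 2*(W² + W) = 2*(W + W²) = 2*W + 2*W²)
H(2)*245 = (2*2*(1 + 2))*245 = (2*2*3)*245 = 12*245 = 2940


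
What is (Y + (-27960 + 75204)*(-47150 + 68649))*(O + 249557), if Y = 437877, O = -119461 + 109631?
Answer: 243595386619191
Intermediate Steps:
O = -9830
(Y + (-27960 + 75204)*(-47150 + 68649))*(O + 249557) = (437877 + (-27960 + 75204)*(-47150 + 68649))*(-9830 + 249557) = (437877 + 47244*21499)*239727 = (437877 + 1015698756)*239727 = 1016136633*239727 = 243595386619191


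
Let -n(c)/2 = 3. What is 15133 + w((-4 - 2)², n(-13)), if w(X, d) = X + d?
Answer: 15163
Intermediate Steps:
n(c) = -6 (n(c) = -2*3 = -6)
15133 + w((-4 - 2)², n(-13)) = 15133 + ((-4 - 2)² - 6) = 15133 + ((-6)² - 6) = 15133 + (36 - 6) = 15133 + 30 = 15163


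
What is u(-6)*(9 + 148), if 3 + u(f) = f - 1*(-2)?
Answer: -1099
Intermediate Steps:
u(f) = -1 + f (u(f) = -3 + (f - 1*(-2)) = -3 + (f + 2) = -3 + (2 + f) = -1 + f)
u(-6)*(9 + 148) = (-1 - 6)*(9 + 148) = -7*157 = -1099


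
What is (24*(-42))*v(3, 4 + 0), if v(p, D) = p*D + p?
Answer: -15120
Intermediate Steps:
v(p, D) = p + D*p (v(p, D) = D*p + p = p + D*p)
(24*(-42))*v(3, 4 + 0) = (24*(-42))*(3*(1 + (4 + 0))) = -3024*(1 + 4) = -3024*5 = -1008*15 = -15120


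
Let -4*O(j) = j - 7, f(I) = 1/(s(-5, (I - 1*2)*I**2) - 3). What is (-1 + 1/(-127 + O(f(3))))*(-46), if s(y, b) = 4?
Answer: 11638/251 ≈ 46.367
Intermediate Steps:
f(I) = 1 (f(I) = 1/(4 - 3) = 1/1 = 1)
O(j) = 7/4 - j/4 (O(j) = -(j - 7)/4 = -(-7 + j)/4 = 7/4 - j/4)
(-1 + 1/(-127 + O(f(3))))*(-46) = (-1 + 1/(-127 + (7/4 - 1/4*1)))*(-46) = (-1 + 1/(-127 + (7/4 - 1/4)))*(-46) = (-1 + 1/(-127 + 3/2))*(-46) = (-1 + 1/(-251/2))*(-46) = (-1 - 2/251)*(-46) = -253/251*(-46) = 11638/251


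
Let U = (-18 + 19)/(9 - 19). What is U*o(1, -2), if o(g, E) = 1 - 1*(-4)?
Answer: -½ ≈ -0.50000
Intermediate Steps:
o(g, E) = 5 (o(g, E) = 1 + 4 = 5)
U = -⅒ (U = 1/(-10) = 1*(-⅒) = -⅒ ≈ -0.10000)
U*o(1, -2) = -⅒*5 = -½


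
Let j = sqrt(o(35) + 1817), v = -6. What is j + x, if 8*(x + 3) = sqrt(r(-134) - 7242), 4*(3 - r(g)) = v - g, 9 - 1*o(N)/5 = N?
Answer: -3 + sqrt(1687) + I*sqrt(7271)/8 ≈ 38.073 + 10.659*I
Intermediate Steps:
o(N) = 45 - 5*N
r(g) = 9/2 + g/4 (r(g) = 3 - (-6 - g)/4 = 3 + (3/2 + g/4) = 9/2 + g/4)
x = -3 + I*sqrt(7271)/8 (x = -3 + sqrt((9/2 + (1/4)*(-134)) - 7242)/8 = -3 + sqrt((9/2 - 67/2) - 7242)/8 = -3 + sqrt(-29 - 7242)/8 = -3 + sqrt(-7271)/8 = -3 + (I*sqrt(7271))/8 = -3 + I*sqrt(7271)/8 ≈ -3.0 + 10.659*I)
j = sqrt(1687) (j = sqrt((45 - 5*35) + 1817) = sqrt((45 - 175) + 1817) = sqrt(-130 + 1817) = sqrt(1687) ≈ 41.073)
j + x = sqrt(1687) + (-3 + I*sqrt(7271)/8) = -3 + sqrt(1687) + I*sqrt(7271)/8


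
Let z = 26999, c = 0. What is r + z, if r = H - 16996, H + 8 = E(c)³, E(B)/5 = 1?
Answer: 10120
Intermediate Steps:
E(B) = 5 (E(B) = 5*1 = 5)
H = 117 (H = -8 + 5³ = -8 + 125 = 117)
r = -16879 (r = 117 - 16996 = -16879)
r + z = -16879 + 26999 = 10120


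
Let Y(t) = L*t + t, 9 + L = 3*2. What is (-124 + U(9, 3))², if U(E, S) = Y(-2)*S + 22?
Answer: 8100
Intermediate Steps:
L = -3 (L = -9 + 3*2 = -9 + 6 = -3)
Y(t) = -2*t (Y(t) = -3*t + t = -2*t)
U(E, S) = 22 + 4*S (U(E, S) = (-2*(-2))*S + 22 = 4*S + 22 = 22 + 4*S)
(-124 + U(9, 3))² = (-124 + (22 + 4*3))² = (-124 + (22 + 12))² = (-124 + 34)² = (-90)² = 8100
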